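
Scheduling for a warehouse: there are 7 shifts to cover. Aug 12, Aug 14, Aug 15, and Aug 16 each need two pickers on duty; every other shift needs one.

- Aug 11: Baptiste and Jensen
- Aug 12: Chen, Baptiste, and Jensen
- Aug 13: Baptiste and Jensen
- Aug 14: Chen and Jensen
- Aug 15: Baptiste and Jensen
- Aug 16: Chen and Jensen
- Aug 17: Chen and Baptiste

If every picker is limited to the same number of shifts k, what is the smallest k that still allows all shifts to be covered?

With 3 pickers and 11 worker-slots to fill, someone must work at least ⌈11/3⌉ = 4 shifts, so k ≥ 4.
k = 4 works: Aug 11→Baptiste, Aug 12→Chen+Baptiste, Aug 13→Baptiste, Aug 14→Chen+Jensen, Aug 15→Baptiste+Jensen, Aug 16→Chen+Jensen, Aug 17→Chen.
Loads: Chen 4, Baptiste 4, Jensen 3 — all ≤ 4.

4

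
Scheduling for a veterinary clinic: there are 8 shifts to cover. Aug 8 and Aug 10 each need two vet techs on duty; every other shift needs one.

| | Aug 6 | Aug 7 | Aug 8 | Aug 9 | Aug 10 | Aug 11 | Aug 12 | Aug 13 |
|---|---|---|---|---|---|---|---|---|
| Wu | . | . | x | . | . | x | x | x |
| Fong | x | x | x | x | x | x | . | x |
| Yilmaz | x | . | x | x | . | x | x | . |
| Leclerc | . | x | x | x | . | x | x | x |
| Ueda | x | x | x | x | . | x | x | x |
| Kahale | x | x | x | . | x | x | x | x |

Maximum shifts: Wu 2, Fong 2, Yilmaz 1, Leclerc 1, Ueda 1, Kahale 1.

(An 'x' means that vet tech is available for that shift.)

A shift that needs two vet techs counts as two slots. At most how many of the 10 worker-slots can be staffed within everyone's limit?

8

Total capacity across all vet techs is 2+2+1+1+1+1 = 8, and 10 slots are needed, so at most 8 can be filled.
An assignment achieving 8: Aug 6→Fong, Aug 7→Leclerc, Aug 8→Ueda, Aug 9→Yilmaz, Aug 10→Fong+Kahale, Aug 12→Wu, Aug 13→Wu.
Loads: Wu 2/2, Fong 2/2, Yilmaz 1/1, Leclerc 1/1, Ueda 1/1, Kahale 1/1.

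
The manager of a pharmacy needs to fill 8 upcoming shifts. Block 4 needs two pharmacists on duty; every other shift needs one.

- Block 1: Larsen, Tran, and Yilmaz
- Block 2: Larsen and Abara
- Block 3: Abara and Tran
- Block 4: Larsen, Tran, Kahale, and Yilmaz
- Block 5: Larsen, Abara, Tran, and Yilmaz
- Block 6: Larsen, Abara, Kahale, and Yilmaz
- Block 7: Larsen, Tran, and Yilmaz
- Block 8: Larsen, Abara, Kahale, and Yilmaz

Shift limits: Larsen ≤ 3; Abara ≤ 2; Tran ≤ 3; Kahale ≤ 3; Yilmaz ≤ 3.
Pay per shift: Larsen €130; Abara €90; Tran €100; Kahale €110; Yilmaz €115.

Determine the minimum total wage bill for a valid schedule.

€925

Picking the cheapest available pharmacist for each shift independently would cost €860, but that ignores the shift limits.
An optimal schedule: Block 1→Tran, Block 2→Abara, Block 3→Abara, Block 4→Kahale+Yilmaz, Block 5→Tran, Block 6→Kahale, Block 7→Tran, Block 8→Kahale.
Total: 100 + 90 + 90 + 110 + 115 + 100 + 110 + 100 + 110 = €925.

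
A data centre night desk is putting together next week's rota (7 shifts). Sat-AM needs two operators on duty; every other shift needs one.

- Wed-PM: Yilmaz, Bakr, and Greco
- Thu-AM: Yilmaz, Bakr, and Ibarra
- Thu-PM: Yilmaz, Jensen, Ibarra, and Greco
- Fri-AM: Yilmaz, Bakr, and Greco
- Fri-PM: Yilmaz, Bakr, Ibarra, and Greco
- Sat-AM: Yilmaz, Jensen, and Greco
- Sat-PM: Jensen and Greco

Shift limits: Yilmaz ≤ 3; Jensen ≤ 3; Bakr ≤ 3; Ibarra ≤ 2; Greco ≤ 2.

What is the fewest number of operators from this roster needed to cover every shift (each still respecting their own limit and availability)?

8 slots to fill and no one can take more than 3, so at least ⌈8/3⌉ = 3 operators are needed.
Yilmaz, Jensen, and Bakr alone can cover everything: Wed-PM→Yilmaz, Thu-AM→Yilmaz, Thu-PM→Jensen, Fri-AM→Bakr, Fri-PM→Bakr, Sat-AM→Yilmaz+Jensen, Sat-PM→Jensen.

3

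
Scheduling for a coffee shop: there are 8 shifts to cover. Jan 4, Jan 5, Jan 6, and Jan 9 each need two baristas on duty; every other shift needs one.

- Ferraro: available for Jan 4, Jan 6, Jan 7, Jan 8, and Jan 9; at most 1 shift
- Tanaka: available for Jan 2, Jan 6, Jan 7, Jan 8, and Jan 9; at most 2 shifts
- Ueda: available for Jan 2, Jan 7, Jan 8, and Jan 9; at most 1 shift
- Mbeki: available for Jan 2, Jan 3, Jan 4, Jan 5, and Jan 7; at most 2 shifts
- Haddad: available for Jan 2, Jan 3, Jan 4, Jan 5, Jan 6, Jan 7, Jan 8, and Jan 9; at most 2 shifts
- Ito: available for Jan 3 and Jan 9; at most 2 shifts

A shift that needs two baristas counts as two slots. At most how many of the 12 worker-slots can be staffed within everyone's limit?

Total capacity across all baristas is 1+2+1+2+2+2 = 10, and 12 slots are needed, so at most 10 can be filled.
An assignment achieving 10: Jan 2→Tanaka, Jan 3→Ito, Jan 4→Ferraro+Mbeki, Jan 5→Mbeki+Haddad, Jan 6→Tanaka+Haddad, Jan 8→Ueda, Jan 9→Ito.
Loads: Ferraro 1/1, Tanaka 2/2, Ueda 1/1, Mbeki 2/2, Haddad 2/2, Ito 2/2.

10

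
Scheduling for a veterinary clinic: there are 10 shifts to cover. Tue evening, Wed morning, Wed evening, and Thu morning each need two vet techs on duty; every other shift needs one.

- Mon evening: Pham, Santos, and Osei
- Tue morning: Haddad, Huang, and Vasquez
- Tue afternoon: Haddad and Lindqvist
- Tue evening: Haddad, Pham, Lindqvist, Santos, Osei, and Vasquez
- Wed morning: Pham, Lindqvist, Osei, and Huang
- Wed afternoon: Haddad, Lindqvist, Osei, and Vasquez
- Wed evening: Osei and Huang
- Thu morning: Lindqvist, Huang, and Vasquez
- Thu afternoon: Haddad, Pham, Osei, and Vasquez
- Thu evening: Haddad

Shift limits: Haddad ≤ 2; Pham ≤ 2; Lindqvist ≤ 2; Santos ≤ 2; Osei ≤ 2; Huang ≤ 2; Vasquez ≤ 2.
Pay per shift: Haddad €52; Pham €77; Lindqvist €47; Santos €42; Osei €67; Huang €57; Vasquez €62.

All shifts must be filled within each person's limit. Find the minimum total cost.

€808

Wed evening can only be covered by Osei and Huang, so that assignment is forced.
Thu evening can only be covered by Haddad, so that assignment is forced.
Picking the cheapest available vet tech for each shift independently would cost €713, but that ignores the shift limits.
An optimal schedule: Mon evening→Santos, Tue morning→Huang, Tue afternoon→Haddad, Tue evening→Santos+Vasquez, Wed morning→Pham+Osei, Wed afternoon→Lindqvist, Wed evening→Osei+Huang, Thu morning→Lindqvist+Vasquez, Thu afternoon→Pham, Thu evening→Haddad.
Total: 42 + 57 + 52 + 42 + 62 + 77 + 67 + 47 + 67 + 57 + 47 + 62 + 77 + 52 = €808.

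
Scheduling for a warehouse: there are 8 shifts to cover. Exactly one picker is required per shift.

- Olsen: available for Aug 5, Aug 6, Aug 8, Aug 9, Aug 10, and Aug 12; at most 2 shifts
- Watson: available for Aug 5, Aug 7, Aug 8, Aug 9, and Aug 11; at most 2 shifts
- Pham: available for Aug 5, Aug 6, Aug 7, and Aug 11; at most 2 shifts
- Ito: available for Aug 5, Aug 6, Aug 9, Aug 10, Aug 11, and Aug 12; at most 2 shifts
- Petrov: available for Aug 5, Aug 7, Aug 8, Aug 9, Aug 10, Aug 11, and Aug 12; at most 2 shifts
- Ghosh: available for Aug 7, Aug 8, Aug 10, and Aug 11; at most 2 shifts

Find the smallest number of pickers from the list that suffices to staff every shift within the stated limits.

4

8 slots to fill and no one can take more than 2, so at least ⌈8/2⌉ = 4 pickers are needed.
Olsen, Watson, Pham, and Ito alone can cover everything: Aug 5→Ito, Aug 6→Pham, Aug 7→Watson, Aug 8→Olsen, Aug 9→Watson, Aug 10→Olsen, Aug 11→Pham, Aug 12→Ito.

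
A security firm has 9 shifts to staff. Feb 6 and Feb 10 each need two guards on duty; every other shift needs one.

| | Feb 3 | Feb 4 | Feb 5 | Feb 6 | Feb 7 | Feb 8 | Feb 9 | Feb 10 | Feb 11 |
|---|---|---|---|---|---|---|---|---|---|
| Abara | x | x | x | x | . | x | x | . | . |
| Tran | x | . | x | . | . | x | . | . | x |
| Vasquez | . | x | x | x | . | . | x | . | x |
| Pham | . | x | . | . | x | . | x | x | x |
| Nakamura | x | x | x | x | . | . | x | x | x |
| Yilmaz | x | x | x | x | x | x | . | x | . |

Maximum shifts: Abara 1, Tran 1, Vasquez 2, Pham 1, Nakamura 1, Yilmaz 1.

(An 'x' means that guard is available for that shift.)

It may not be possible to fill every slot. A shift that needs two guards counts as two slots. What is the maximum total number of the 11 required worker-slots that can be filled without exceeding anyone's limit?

7

Total capacity across all guards is 1+1+2+1+1+1 = 7, and 11 slots are needed, so at most 7 can be filled.
An assignment achieving 7: Feb 3→Tran, Feb 6→Vasquez, Feb 7→Pham, Feb 8→Abara, Feb 9→Vasquez, Feb 10→Nakamura+Yilmaz.
Loads: Abara 1/1, Tran 1/1, Vasquez 2/2, Pham 1/1, Nakamura 1/1, Yilmaz 1/1.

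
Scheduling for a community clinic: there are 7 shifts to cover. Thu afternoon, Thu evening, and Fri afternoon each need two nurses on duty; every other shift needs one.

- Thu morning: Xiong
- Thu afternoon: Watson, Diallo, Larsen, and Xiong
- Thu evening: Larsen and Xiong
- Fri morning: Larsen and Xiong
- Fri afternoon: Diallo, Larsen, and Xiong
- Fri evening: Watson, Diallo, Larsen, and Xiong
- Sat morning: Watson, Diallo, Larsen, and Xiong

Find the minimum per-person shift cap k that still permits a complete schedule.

With 4 nurses and 10 worker-slots to fill, someone must work at least ⌈10/4⌉ = 3 shifts, so k ≥ 3.
k = 3 works: Thu morning→Xiong, Thu afternoon→Watson+Diallo, Thu evening→Larsen+Xiong, Fri morning→Larsen, Fri afternoon→Diallo+Larsen, Fri evening→Watson, Sat morning→Watson.
Loads: Watson 3, Diallo 2, Larsen 3, Xiong 2 — all ≤ 3.

3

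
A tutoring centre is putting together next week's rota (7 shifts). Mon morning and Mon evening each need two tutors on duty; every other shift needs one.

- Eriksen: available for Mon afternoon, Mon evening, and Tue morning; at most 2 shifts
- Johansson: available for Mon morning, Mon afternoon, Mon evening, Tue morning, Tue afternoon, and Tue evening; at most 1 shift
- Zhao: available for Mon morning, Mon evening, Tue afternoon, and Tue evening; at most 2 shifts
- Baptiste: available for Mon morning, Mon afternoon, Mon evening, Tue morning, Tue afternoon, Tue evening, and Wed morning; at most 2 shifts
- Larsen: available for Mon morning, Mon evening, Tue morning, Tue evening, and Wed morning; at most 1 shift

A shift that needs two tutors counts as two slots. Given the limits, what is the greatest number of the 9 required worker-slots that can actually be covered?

Total capacity across all tutors is 2+1+2+2+1 = 8, and 9 slots are needed, so at most 8 can be filled.
An assignment achieving 8: Mon morning→Zhao+Baptiste, Mon afternoon→Eriksen, Mon evening→Larsen, Tue morning→Eriksen, Tue afternoon→Johansson, Tue evening→Zhao, Wed morning→Baptiste.
Loads: Eriksen 2/2, Johansson 1/1, Zhao 2/2, Baptiste 2/2, Larsen 1/1.

8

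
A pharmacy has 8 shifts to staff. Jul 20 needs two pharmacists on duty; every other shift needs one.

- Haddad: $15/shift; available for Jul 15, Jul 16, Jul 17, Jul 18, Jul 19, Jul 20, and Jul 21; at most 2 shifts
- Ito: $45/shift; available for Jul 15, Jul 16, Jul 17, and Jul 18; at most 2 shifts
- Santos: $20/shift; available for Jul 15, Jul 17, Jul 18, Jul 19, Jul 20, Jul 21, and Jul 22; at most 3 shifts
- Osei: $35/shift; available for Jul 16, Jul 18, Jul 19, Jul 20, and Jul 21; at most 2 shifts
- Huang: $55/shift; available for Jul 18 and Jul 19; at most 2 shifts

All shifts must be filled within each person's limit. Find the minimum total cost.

$250

Jul 22 can only be covered by Santos, so that assignment is forced.
Picking the cheapest available pharmacist for each shift independently would cost $145, but that ignores the shift limits.
An optimal schedule: Jul 15→Haddad, Jul 16→Haddad, Jul 17→Ito, Jul 18→Ito, Jul 19→Osei, Jul 20→Santos+Osei, Jul 21→Santos, Jul 22→Santos.
Total: 15 + 15 + 45 + 45 + 35 + 20 + 35 + 20 + 20 = $250.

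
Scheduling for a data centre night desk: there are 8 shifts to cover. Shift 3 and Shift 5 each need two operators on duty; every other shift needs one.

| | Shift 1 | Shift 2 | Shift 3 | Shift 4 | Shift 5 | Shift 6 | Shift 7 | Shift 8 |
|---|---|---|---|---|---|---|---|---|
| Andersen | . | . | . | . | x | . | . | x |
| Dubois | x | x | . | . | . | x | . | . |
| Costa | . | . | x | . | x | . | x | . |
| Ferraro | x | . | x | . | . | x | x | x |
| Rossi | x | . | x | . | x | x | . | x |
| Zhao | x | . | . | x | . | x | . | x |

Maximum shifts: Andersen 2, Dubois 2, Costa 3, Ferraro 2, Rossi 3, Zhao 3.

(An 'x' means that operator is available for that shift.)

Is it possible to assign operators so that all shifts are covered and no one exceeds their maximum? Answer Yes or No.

Shift 2 can only be covered by Dubois, so that assignment is forced.
Shift 4 can only be covered by Zhao, so that assignment is forced.
One valid schedule: Shift 1→Dubois, Shift 2→Dubois, Shift 3→Costa+Ferraro, Shift 4→Zhao, Shift 5→Andersen+Costa, Shift 6→Ferraro, Shift 7→Costa, Shift 8→Andersen.
Loads: Andersen 2/2, Dubois 2/2, Costa 3/3, Ferraro 2/2, Rossi 0/3, Zhao 1/3 — all within limits.

Yes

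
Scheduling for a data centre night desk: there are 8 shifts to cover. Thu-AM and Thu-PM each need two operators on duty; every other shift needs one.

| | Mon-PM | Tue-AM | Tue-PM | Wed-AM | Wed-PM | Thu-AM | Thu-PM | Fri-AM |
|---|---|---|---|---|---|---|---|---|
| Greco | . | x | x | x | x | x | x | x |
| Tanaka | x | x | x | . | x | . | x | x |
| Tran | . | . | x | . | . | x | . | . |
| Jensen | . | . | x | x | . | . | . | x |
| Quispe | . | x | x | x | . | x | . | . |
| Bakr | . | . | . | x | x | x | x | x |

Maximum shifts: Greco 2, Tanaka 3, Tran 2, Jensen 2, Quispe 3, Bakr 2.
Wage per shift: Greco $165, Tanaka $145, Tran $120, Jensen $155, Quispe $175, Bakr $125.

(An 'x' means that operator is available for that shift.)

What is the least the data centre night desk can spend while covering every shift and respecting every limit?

Mon-PM can only be covered by Tanaka, so that assignment is forced.
Picking the cheapest available operator for each shift independently would cost $1300, but that ignores the shift limits.
An optimal schedule: Mon-PM→Tanaka, Tue-AM→Tanaka, Tue-PM→Tran, Wed-AM→Jensen, Wed-PM→Bakr, Thu-AM→Tran+Greco, Thu-PM→Bakr+Tanaka, Fri-AM→Jensen.
Total: 145 + 145 + 120 + 155 + 125 + 120 + 165 + 125 + 145 + 155 = $1400.

$1400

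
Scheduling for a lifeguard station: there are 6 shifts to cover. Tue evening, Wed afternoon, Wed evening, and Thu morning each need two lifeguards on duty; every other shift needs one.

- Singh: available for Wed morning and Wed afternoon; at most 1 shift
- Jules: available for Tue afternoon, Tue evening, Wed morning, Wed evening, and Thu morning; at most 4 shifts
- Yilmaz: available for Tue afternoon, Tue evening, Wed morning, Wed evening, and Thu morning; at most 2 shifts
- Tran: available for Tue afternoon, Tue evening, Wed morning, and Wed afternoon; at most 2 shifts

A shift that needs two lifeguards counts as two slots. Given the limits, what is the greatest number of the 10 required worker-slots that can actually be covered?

Total capacity across all lifeguards is 1+4+2+2 = 9, and 10 slots are needed, so at most 9 can be filled.
An assignment achieving 9: Tue afternoon→Jules, Tue evening→Jules+Tran, Wed afternoon→Singh+Tran, Wed evening→Jules+Yilmaz, Thu morning→Jules+Yilmaz.
Loads: Singh 1/1, Jules 4/4, Yilmaz 2/2, Tran 2/2.

9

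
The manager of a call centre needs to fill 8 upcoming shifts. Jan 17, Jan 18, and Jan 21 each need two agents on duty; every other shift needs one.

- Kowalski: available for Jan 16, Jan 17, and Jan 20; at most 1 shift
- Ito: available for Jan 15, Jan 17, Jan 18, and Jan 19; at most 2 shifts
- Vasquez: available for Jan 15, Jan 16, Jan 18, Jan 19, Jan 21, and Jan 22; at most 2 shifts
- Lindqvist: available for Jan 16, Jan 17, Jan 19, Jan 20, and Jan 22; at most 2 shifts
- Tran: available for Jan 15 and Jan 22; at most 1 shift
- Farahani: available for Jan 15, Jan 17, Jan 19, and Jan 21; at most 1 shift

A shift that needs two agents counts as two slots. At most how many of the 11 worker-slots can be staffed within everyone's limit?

9

Total capacity across all agents is 1+2+2+2+1+1 = 9, and 11 slots are needed, so at most 9 can be filled.
An assignment achieving 9: Jan 15→Tran, Jan 16→Lindqvist, Jan 17→Ito, Jan 18→Ito+Vasquez, Jan 20→Kowalski, Jan 21→Vasquez+Farahani, Jan 22→Lindqvist.
Loads: Kowalski 1/1, Ito 2/2, Vasquez 2/2, Lindqvist 2/2, Tran 1/1, Farahani 1/1.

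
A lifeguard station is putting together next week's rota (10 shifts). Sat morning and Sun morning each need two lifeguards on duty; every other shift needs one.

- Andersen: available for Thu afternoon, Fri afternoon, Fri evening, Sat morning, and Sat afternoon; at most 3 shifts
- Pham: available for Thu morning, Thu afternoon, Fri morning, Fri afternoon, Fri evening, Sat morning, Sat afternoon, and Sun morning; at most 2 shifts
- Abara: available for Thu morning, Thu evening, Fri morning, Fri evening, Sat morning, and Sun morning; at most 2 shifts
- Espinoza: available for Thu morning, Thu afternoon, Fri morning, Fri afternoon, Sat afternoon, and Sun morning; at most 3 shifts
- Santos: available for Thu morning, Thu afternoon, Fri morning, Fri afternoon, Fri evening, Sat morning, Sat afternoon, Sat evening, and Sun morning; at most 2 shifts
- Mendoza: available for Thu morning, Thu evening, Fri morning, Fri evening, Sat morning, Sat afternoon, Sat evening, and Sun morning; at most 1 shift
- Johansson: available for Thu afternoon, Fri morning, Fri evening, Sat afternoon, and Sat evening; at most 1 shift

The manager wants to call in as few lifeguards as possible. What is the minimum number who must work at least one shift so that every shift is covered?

5

12 slots to fill and no one can take more than 3, so at least ⌈12/3⌉ = 4 lifeguards are needed.
Any 4 lifeguards together have capacity at most 3+3+2+2 = 10 < 12 slots, so 4 can never suffice.
Andersen, Pham, Abara, Espinoza, and Santos alone can cover everything: Thu morning→Pham, Thu afternoon→Andersen, Thu evening→Abara, Fri morning→Pham, Fri afternoon→Espinoza, Fri evening→Andersen, Sat morning→Andersen+Abara, Sat afternoon→Espinoza, Sat evening→Santos, Sun morning→Espinoza+Santos.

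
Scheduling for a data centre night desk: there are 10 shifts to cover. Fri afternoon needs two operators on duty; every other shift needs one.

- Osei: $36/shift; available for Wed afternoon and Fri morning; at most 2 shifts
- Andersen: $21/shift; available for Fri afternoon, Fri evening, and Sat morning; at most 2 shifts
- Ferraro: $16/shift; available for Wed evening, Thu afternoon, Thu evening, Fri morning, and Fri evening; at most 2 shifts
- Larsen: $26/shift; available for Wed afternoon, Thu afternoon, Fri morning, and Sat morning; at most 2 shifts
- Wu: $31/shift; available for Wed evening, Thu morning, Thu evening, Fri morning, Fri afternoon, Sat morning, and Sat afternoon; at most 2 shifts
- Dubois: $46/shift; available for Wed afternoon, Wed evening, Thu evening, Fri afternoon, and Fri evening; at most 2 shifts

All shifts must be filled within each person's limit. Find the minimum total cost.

$306

Thu morning can only be covered by Wu, so that assignment is forced.
Sat afternoon can only be covered by Wu, so that assignment is forced.
Picking the cheapest available operator for each shift independently would cost $241, but that ignores the shift limits.
An optimal schedule: Wed afternoon→Osei, Wed evening→Ferraro, Thu morning→Wu, Thu afternoon→Larsen, Thu evening→Ferraro, Fri morning→Osei, Fri afternoon→Andersen+Dubois, Fri evening→Andersen, Sat morning→Larsen, Sat afternoon→Wu.
Total: 36 + 16 + 31 + 26 + 16 + 36 + 21 + 46 + 21 + 26 + 31 = $306.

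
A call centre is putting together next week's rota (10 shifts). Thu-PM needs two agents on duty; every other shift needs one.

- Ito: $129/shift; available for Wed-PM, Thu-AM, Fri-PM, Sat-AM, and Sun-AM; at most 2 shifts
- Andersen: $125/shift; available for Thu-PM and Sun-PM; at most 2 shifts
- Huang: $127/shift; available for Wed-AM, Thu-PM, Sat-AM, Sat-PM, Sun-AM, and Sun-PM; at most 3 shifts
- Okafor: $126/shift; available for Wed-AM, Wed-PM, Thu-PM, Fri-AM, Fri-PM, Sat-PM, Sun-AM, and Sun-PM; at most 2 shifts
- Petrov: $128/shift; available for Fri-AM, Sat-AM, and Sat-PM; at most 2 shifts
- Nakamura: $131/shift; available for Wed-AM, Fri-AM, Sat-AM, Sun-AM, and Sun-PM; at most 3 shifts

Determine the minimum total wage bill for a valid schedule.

$1397

Thu-AM can only be covered by Ito, so that assignment is forced.
Picking the cheapest available agent for each shift independently would cost $1388, but that ignores the shift limits.
An optimal schedule: Wed-AM→Huang, Wed-PM→Okafor, Thu-AM→Ito, Thu-PM→Andersen+Huang, Fri-AM→Petrov, Fri-PM→Okafor, Sat-AM→Petrov, Sat-PM→Huang, Sun-AM→Ito, Sun-PM→Andersen.
Total: 127 + 126 + 129 + 125 + 127 + 128 + 126 + 128 + 127 + 129 + 125 = $1397.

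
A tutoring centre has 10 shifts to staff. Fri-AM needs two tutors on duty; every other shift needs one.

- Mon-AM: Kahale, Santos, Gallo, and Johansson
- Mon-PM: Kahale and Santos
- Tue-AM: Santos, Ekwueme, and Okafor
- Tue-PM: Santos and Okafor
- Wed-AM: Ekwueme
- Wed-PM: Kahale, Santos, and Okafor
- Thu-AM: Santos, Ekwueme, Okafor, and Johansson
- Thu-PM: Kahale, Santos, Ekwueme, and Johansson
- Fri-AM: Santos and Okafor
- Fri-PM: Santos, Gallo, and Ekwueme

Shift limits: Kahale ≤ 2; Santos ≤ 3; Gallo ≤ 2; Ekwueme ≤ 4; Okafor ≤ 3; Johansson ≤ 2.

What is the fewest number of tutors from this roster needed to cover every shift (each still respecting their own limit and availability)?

11 slots to fill and no one can take more than 4, so at least ⌈11/4⌉ = 3 tutors are needed.
Any 3 tutors together have capacity at most 4+3+3 = 10 < 11 slots, so 3 can never suffice.
Kahale, Santos, Ekwueme, and Okafor alone can cover everything: Mon-AM→Kahale, Mon-PM→Kahale, Tue-AM→Ekwueme, Tue-PM→Santos, Wed-AM→Ekwueme, Wed-PM→Okafor, Thu-AM→Ekwueme, Thu-PM→Ekwueme, Fri-AM→Santos+Okafor, Fri-PM→Santos.

4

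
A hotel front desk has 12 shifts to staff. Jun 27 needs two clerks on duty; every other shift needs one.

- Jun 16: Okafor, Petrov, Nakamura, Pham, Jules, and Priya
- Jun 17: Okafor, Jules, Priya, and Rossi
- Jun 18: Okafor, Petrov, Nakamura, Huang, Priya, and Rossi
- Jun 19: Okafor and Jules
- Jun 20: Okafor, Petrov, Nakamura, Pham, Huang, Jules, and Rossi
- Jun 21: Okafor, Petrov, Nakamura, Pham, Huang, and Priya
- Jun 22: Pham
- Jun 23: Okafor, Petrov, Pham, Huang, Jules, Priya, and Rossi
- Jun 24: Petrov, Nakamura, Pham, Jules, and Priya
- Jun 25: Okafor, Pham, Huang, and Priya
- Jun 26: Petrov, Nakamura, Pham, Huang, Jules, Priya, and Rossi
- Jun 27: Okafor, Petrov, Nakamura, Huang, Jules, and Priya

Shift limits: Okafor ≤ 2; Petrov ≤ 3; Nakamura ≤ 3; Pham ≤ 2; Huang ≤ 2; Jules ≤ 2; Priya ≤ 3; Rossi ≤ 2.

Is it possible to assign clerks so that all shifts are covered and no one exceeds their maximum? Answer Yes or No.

Jun 22 can only be covered by Pham, so that assignment is forced.
One valid schedule: Jun 16→Petrov, Jun 17→Okafor, Jun 18→Petrov, Jun 19→Okafor, Jun 20→Nakamura, Jun 21→Nakamura, Jun 22→Pham, Jun 23→Huang, Jun 24→Petrov, Jun 25→Pham, Jun 26→Nakamura, Jun 27→Huang+Jules.
Loads: Okafor 2/2, Petrov 3/3, Nakamura 3/3, Pham 2/2, Huang 2/2, Jules 1/2, Priya 0/3, Rossi 0/2 — all within limits.

Yes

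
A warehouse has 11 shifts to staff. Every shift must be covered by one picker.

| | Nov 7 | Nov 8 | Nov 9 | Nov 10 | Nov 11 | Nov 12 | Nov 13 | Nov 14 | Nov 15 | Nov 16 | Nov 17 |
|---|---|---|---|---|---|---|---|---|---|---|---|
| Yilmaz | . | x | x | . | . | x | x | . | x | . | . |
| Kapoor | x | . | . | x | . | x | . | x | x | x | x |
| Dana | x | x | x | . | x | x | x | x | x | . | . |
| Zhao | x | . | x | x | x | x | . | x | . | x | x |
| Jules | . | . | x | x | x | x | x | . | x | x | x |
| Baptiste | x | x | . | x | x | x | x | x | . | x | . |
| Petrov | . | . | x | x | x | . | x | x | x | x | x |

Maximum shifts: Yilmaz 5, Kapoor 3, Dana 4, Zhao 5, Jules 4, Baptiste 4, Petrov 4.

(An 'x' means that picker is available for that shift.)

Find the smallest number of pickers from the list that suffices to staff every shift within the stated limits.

11 slots to fill and no one can take more than 5, so at least ⌈11/5⌉ = 3 pickers are needed.
Yilmaz, Kapoor, and Dana alone can cover everything: Nov 7→Dana, Nov 8→Yilmaz, Nov 9→Yilmaz, Nov 10→Kapoor, Nov 11→Dana, Nov 12→Yilmaz, Nov 13→Yilmaz, Nov 14→Dana, Nov 15→Yilmaz, Nov 16→Kapoor, Nov 17→Kapoor.

3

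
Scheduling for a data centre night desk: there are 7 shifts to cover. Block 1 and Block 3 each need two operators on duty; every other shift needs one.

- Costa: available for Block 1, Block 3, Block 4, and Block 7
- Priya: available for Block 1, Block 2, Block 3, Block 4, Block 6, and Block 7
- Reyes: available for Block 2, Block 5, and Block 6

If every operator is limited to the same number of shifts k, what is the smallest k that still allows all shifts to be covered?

With 3 operators and 9 worker-slots to fill, someone must work at least ⌈9/3⌉ = 3 shifts, so k ≥ 3.
k = 3 works: Block 1→Costa+Priya, Block 2→Reyes, Block 3→Costa+Priya, Block 4→Costa, Block 5→Reyes, Block 6→Reyes, Block 7→Priya.
Loads: Costa 3, Priya 3, Reyes 3 — all ≤ 3.

3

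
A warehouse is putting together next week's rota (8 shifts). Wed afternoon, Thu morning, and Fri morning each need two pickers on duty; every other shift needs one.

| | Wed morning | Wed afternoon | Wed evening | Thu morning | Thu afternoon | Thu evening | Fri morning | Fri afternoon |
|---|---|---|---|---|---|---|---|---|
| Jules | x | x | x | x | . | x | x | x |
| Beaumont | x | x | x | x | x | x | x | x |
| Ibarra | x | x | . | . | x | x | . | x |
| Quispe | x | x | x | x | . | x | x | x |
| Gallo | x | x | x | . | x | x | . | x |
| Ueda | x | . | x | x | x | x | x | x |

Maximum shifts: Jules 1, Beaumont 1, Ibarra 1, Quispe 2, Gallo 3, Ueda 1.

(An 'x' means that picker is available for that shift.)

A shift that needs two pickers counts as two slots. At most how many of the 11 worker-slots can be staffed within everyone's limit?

Total capacity across all pickers is 1+1+1+2+3+1 = 9, and 11 slots are needed, so at most 9 can be filled.
An assignment achieving 9: Wed morning→Gallo, Wed afternoon→Quispe+Gallo, Wed evening→Gallo, Thu morning→Jules+Beaumont, Thu afternoon→Ibarra, Fri morning→Quispe+Ueda.
Loads: Jules 1/1, Beaumont 1/1, Ibarra 1/1, Quispe 2/2, Gallo 3/3, Ueda 1/1.

9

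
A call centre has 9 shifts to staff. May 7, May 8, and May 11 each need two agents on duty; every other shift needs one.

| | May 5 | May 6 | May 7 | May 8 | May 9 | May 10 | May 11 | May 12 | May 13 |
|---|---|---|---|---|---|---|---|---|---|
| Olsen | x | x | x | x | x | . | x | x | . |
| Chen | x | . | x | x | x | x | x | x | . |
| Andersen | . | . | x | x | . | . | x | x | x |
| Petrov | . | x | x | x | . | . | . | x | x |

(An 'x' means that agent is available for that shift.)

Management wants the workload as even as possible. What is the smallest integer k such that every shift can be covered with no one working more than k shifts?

3

With 4 agents and 12 worker-slots to fill, someone must work at least ⌈12/4⌉ = 3 shifts, so k ≥ 3.
k = 3 works: May 5→Olsen, May 6→Olsen, May 7→Chen+Petrov, May 8→Andersen+Petrov, May 9→Olsen, May 10→Chen, May 11→Chen+Andersen, May 12→Petrov, May 13→Andersen.
Loads: Olsen 3, Chen 3, Andersen 3, Petrov 3 — all ≤ 3.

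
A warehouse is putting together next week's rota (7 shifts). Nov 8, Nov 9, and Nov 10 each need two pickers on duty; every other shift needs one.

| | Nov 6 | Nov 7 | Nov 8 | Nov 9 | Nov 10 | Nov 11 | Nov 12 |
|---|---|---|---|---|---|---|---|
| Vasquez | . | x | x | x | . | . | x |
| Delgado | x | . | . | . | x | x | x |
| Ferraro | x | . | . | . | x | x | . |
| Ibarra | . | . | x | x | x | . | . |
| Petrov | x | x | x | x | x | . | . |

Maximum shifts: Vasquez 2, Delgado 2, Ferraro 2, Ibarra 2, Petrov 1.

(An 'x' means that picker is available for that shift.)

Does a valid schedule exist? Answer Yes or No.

Total capacity is 2+2+2+2+1 = 9 but 10 worker-slots are needed — infeasible.

No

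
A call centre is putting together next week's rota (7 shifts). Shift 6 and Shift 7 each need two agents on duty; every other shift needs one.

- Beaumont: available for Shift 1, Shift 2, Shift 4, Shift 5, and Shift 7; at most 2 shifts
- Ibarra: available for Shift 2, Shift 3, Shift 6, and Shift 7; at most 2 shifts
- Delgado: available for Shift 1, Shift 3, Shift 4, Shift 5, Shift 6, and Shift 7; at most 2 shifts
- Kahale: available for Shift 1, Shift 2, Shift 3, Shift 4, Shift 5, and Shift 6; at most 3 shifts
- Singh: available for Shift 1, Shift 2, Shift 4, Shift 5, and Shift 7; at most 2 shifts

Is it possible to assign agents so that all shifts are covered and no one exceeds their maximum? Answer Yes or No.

One valid schedule: Shift 1→Beaumont, Shift 2→Beaumont, Shift 3→Ibarra, Shift 4→Kahale, Shift 5→Kahale, Shift 6→Ibarra+Delgado, Shift 7→Delgado+Singh.
Loads: Beaumont 2/2, Ibarra 2/2, Delgado 2/2, Kahale 2/3, Singh 1/2 — all within limits.

Yes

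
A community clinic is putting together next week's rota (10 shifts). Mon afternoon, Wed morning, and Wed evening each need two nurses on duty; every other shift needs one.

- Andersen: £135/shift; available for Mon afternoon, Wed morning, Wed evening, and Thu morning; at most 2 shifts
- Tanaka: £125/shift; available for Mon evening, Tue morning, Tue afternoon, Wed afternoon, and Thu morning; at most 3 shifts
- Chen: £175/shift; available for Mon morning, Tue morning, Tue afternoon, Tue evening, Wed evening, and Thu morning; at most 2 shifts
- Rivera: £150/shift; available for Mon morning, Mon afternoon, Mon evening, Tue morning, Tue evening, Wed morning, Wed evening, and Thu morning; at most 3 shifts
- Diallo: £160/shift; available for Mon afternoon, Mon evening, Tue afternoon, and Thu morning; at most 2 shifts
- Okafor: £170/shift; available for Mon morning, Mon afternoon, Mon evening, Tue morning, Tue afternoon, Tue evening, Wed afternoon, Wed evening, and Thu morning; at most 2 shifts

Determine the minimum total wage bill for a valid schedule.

Wed morning can only be covered by Andersen and Rivera, so that assignment is forced.
Picking the cheapest available nurse for each shift independently would cost £1780, but that ignores the shift limits.
An optimal schedule: Mon morning→Rivera, Mon afternoon→Andersen+Diallo, Mon evening→Tanaka, Tue morning→Tanaka, Tue afternoon→Diallo, Tue evening→Rivera, Wed morning→Andersen+Rivera, Wed afternoon→Tanaka, Wed evening→Okafor+Chen, Thu morning→Okafor.
Total: 150 + 135 + 160 + 125 + 125 + 160 + 150 + 135 + 150 + 125 + 170 + 175 + 170 = £1930.

£1930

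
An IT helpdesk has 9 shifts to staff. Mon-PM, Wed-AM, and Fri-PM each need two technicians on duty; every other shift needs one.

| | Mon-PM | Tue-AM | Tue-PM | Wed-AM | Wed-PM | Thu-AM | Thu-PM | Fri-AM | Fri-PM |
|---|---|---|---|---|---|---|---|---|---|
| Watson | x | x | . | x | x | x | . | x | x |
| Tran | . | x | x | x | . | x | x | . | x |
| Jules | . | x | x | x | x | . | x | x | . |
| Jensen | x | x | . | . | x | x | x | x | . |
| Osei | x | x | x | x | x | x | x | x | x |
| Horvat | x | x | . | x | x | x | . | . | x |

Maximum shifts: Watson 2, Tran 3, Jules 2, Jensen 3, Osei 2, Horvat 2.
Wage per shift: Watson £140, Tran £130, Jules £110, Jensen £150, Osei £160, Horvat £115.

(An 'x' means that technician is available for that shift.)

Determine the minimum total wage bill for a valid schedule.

Picking the cheapest available technician for each shift independently would cost £1390, but that ignores the shift limits.
An optimal schedule: Mon-PM→Horvat+Jensen, Tue-AM→Jensen, Tue-PM→Jules, Wed-AM→Tran+Watson, Wed-PM→Jensen, Thu-AM→Tran, Thu-PM→Jules, Fri-AM→Watson, Fri-PM→Horvat+Tran.
Total: 115 + 150 + 150 + 110 + 130 + 140 + 150 + 130 + 110 + 140 + 115 + 130 = £1570.

£1570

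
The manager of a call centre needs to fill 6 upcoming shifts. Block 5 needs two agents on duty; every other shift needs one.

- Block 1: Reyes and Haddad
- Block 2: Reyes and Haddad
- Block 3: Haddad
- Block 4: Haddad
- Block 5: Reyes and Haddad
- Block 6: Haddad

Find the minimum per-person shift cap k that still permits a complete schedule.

With 2 agents and 7 worker-slots to fill, someone must work at least ⌈7/2⌉ = 4 shifts, so k ≥ 4.
k = 4 works: Block 1→Reyes, Block 2→Reyes, Block 3→Haddad, Block 4→Haddad, Block 5→Reyes+Haddad, Block 6→Haddad.
Loads: Reyes 3, Haddad 4 — all ≤ 4.

4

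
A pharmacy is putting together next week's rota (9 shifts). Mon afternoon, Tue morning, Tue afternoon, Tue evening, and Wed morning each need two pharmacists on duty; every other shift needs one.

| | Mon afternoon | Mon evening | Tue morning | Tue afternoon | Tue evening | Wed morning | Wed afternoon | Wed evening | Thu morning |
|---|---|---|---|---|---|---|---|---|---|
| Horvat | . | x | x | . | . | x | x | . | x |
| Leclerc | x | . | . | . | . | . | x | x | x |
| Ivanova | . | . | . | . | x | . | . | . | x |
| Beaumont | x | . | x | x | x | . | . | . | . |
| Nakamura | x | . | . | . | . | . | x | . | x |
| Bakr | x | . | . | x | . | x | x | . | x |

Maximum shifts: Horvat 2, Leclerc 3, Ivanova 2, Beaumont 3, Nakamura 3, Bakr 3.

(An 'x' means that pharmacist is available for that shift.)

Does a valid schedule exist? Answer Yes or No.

Total capacity is 16 and 14 slots are needed, so capacity alone doesn't rule it out.
Shifts {Mon evening, Tue morning, Wed morning} need 5 worker-slots in total, but the pharmacists available for any of those shifts (Horvat, Beaumont, and Bakr) can supply at most 4 among them. So no valid schedule exists.

No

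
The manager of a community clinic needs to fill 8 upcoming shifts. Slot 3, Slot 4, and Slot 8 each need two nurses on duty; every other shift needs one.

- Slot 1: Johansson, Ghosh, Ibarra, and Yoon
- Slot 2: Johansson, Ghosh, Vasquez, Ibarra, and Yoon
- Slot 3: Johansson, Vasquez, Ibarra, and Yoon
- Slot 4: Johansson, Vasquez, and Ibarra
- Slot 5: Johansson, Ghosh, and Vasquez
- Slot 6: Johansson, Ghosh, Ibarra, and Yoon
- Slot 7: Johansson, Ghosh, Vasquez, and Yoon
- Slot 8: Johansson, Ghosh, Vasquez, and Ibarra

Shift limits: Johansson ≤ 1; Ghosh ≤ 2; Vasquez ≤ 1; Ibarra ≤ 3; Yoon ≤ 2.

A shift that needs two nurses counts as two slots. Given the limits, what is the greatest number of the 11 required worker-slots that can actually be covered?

9

Total capacity across all nurses is 1+2+1+3+2 = 9, and 11 slots are needed, so at most 9 can be filled.
An assignment achieving 9: Slot 1→Ghosh, Slot 3→Ibarra+Yoon, Slot 4→Johansson+Vasquez, Slot 5→Ghosh, Slot 6→Ibarra, Slot 7→Yoon, Slot 8→Ibarra.
Loads: Johansson 1/1, Ghosh 2/2, Vasquez 1/1, Ibarra 3/3, Yoon 2/2.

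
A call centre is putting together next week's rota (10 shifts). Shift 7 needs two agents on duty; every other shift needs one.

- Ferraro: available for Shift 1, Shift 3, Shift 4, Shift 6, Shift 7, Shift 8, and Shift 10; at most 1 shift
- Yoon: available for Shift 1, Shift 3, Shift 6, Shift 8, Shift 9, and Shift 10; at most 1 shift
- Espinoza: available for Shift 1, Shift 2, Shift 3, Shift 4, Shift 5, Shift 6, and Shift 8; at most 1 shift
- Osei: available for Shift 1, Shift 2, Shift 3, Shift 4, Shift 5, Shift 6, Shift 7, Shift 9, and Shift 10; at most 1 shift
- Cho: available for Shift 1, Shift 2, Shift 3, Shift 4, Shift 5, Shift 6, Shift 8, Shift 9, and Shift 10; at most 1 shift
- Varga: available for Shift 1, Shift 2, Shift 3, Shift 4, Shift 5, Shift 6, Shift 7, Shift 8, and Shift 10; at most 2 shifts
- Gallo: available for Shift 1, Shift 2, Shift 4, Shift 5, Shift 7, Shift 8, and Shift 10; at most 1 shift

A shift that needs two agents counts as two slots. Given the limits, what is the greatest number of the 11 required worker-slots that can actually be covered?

8

Total capacity across all agents is 1+1+1+1+1+2+1 = 8, and 11 slots are needed, so at most 8 can be filled.
An assignment achieving 8: Shift 2→Espinoza, Shift 3→Varga, Shift 4→Varga, Shift 5→Cho, Shift 7→Ferraro+Osei, Shift 8→Gallo, Shift 9→Yoon.
Loads: Ferraro 1/1, Yoon 1/1, Espinoza 1/1, Osei 1/1, Cho 1/1, Varga 2/2, Gallo 1/1.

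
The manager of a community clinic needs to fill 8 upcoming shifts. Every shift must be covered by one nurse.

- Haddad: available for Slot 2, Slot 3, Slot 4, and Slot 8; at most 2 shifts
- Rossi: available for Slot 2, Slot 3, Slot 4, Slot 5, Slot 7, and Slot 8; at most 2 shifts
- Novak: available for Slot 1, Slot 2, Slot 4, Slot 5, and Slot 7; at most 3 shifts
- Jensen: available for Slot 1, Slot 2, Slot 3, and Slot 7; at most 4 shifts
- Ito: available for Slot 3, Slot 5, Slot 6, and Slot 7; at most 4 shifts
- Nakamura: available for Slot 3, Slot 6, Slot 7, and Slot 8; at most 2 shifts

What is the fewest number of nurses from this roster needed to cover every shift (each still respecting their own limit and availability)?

8 slots to fill and no one can take more than 4, so at least ⌈8/4⌉ = 2 nurses are needed.
No set of 2 nurses can cover every shift (each such set leaves at least one shift with no one available or exceeds a cap).
Haddad, Novak, and Ito alone can cover everything: Slot 1→Novak, Slot 2→Haddad, Slot 3→Ito, Slot 4→Novak, Slot 5→Novak, Slot 6→Ito, Slot 7→Ito, Slot 8→Haddad.

3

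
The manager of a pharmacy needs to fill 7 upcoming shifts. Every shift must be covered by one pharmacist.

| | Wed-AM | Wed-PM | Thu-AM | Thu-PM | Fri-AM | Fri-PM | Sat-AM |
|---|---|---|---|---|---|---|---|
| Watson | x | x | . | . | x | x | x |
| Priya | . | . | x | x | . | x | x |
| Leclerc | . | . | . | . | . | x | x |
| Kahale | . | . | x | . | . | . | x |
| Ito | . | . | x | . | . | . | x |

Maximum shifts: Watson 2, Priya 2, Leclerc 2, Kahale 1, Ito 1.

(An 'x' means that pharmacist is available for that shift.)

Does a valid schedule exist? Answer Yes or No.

Total capacity is 8 and 7 slots are needed, so capacity alone doesn't rule it out.
Shifts {Wed-AM, Wed-PM, Fri-AM} need 3 worker-slots in total, but the pharmacists available for any of those shifts (Watson) can supply at most 2 among them. So no valid schedule exists.

No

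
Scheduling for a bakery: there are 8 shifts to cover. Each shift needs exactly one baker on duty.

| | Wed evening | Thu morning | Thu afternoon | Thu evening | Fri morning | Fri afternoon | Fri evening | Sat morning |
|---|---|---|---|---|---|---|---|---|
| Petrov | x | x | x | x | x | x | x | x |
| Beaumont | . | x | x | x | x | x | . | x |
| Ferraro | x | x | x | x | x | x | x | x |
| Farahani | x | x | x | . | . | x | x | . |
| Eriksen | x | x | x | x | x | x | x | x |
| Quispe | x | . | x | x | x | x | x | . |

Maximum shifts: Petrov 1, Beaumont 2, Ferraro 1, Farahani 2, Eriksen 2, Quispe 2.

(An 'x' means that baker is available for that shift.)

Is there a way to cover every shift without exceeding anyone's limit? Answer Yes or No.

One valid schedule: Wed evening→Ferraro, Thu morning→Beaumont, Thu afternoon→Farahani, Thu evening→Beaumont, Fri morning→Eriksen, Fri afternoon→Eriksen, Fri evening→Farahani, Sat morning→Petrov.
Loads: Petrov 1/1, Beaumont 2/2, Ferraro 1/1, Farahani 2/2, Eriksen 2/2, Quispe 0/2 — all within limits.

Yes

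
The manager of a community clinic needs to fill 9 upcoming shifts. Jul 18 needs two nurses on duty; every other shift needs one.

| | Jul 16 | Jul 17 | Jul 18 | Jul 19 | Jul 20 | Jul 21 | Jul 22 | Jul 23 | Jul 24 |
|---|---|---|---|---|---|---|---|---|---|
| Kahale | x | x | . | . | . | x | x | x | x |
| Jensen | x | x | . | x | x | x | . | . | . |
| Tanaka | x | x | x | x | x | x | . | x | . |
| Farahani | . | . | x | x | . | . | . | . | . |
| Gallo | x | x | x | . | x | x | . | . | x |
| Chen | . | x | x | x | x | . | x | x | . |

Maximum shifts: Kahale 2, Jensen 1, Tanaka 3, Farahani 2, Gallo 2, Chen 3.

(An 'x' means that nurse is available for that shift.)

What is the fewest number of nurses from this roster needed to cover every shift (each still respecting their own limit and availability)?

10 slots to fill and no one can take more than 3, so at least ⌈10/3⌉ = 4 nurses are needed.
Kahale, Tanaka, Farahani, and Chen alone can cover everything: Jul 16→Kahale, Jul 17→Tanaka, Jul 18→Farahani+Chen, Jul 19→Farahani, Jul 20→Tanaka, Jul 21→Tanaka, Jul 22→Chen, Jul 23→Chen, Jul 24→Kahale.

4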